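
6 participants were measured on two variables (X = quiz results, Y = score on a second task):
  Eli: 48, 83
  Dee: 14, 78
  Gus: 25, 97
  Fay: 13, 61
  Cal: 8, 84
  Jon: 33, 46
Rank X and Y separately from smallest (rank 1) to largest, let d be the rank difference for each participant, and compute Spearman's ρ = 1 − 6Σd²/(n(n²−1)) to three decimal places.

Ranks of variable 1: 6, 3, 4, 2, 1, 5
Ranks of variable 2: 4, 3, 6, 2, 5, 1
d = r₁ − r₂: 2, 0, -2, 0, -4, 4
d²: 4, 0, 4, 0, 16, 16; Σd² = 40
ρ = 1 − 6·40/(6·35) = 1 − 240/210 = -0.143

-0.143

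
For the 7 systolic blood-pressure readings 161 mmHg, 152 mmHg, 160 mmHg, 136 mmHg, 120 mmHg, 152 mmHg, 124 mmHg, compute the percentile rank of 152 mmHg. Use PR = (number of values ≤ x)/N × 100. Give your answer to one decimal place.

N = 7.
Strictly below 152: 3. Equal to 152: 2.
PR = 5/7 × 100 = 71.4

71.4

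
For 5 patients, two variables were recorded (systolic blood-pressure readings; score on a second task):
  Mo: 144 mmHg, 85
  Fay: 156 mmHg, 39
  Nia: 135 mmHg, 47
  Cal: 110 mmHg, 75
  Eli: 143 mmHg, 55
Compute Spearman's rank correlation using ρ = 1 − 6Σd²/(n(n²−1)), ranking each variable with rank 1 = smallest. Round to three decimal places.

Ranks of variable 1: 4, 5, 2, 1, 3
Ranks of variable 2: 5, 1, 2, 4, 3
d = r₁ − r₂: -1, 4, 0, -3, 0
d²: 1, 16, 0, 9, 0; Σd² = 26
ρ = 1 − 6·26/(5·24) = 1 − 156/120 = -0.300

-0.300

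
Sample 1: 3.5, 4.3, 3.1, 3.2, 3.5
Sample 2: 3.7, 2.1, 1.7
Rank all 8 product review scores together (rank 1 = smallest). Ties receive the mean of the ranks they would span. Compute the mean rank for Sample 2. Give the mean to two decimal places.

Sorted (ascending): 1.7, 2.1, 3.1, 3.2, 3.5, 3.5, 3.7, 4.3
The 2 values of 3.5 occupy positions 5–6 → average rank (5+6)/2 = 5.5.
Sample 2 values → pooled ranks: 3.7→7, 2.1→2, 1.7→1
Mean rank = (7 + 2 + 1) / 3 = 3.33

3.33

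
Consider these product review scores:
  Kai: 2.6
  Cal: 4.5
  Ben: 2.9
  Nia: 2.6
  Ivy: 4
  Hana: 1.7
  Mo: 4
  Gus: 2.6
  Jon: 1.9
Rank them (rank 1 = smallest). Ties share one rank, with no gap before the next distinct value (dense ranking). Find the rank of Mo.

Sorted (ascending): 1.7, 1.9, 2.6, 2.6, 2.6, 2.9, 4, 4, 4.5
The 3 values of 2.6 share dense rank 3.
The 2 values of 4 share dense rank 5.
Remaining distinct values take the next consecutive integers.
Mo has value 4 → rank 5.

5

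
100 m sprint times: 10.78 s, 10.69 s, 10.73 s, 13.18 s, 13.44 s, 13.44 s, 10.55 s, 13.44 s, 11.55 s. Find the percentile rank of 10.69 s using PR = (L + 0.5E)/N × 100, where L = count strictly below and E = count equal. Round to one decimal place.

16.7

N = 9.
Strictly below 10.69: 1. Equal to 10.69: 1.
PR = (1 + 0.5·1)/9 × 100 = 16.7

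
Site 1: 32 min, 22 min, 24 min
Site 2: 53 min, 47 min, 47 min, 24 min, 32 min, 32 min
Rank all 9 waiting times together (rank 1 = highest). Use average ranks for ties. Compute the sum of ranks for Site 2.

Sorted (descending): 53, 47, 47, 32, 32, 32, 24, 24, 22
The 2 values of 47 occupy positions 2–3 → average rank (2+3)/2 = 2.5.
The 3 values of 32 occupy positions 4–6 → average rank 5.
The 2 values of 24 occupy positions 7–8 → average rank (7+8)/2 = 7.5.
Site 2 values → pooled ranks: 53→1, 47→2.5, 47→2.5, 24→7.5, 32→5, 32→5
Rank sum = 1 + 2.5 + 2.5 + 7.5 + 5 + 5 = 23.5

23.5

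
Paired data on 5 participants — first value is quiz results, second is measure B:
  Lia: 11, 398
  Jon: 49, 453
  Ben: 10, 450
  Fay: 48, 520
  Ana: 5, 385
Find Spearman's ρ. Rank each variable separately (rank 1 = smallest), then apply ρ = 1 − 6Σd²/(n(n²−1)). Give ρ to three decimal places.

0.800

Ranks of variable 1: 3, 5, 2, 4, 1
Ranks of variable 2: 2, 4, 3, 5, 1
d = r₁ − r₂: 1, 1, -1, -1, 0
d²: 1, 1, 1, 1, 0; Σd² = 4
ρ = 1 − 6·4/(5·24) = 1 − 24/120 = 0.800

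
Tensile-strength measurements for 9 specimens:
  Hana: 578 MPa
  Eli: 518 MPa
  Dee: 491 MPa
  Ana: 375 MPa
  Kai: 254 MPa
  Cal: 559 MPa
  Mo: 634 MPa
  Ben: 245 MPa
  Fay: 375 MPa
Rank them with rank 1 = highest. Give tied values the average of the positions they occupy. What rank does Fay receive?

6.5

Sorted (descending): 634, 578, 559, 518, 491, 375, 375, 254, 245
The 2 values of 375 occupy positions 6–7 → average rank (6+7)/2 = 6.5.
Fay has value 375 MPa → rank 6.5.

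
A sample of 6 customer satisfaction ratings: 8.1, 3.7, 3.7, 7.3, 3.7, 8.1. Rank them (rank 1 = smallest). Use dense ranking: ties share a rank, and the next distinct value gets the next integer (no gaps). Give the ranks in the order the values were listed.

Sorted (ascending): 3.7, 3.7, 3.7, 7.3, 8.1, 8.1
The 3 values of 3.7 share dense rank 1.
The 2 values of 8.1 share dense rank 3.
Remaining distinct values take the next consecutive integers.

3, 1, 1, 2, 1, 3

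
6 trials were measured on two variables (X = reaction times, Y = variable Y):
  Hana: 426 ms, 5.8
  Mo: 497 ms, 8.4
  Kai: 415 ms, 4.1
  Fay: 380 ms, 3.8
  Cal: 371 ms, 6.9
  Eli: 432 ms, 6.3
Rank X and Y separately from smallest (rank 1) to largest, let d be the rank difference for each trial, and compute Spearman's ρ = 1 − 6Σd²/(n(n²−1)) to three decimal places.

0.429

Ranks of variable 1: 4, 6, 3, 2, 1, 5
Ranks of variable 2: 3, 6, 2, 1, 5, 4
d = r₁ − r₂: 1, 0, 1, 1, -4, 1
d²: 1, 0, 1, 1, 16, 1; Σd² = 20
ρ = 1 − 6·20/(6·35) = 1 − 120/210 = 0.429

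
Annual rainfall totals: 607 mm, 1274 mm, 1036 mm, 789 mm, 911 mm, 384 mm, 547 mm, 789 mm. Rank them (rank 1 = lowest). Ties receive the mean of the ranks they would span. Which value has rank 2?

547

Sorted (ascending): 384, 547, 607, 789, 789, 911, 1036, 1274
The 2 values of 789 occupy positions 4–5 → average rank (4+5)/2 = 4.5.
Rank 2 → value 547.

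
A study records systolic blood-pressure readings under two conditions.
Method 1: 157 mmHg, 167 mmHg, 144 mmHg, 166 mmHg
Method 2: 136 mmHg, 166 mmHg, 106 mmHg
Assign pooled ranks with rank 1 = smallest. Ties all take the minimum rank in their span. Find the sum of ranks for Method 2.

8

Sorted (ascending): 106, 136, 144, 157, 166, 166, 167
The 2 values of 166 occupy positions 5–6 → each gets rank 5.
Method 2 values → pooled ranks: 136→2, 166→5, 106→1
Rank sum = 2 + 5 + 1 = 8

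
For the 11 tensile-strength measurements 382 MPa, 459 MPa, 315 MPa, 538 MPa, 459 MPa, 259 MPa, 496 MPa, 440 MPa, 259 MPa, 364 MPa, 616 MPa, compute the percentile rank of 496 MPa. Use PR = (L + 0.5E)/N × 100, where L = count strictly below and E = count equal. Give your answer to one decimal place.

N = 11.
Strictly below 496: 8. Equal to 496: 1.
PR = (8 + 0.5·1)/11 × 100 = 77.3

77.3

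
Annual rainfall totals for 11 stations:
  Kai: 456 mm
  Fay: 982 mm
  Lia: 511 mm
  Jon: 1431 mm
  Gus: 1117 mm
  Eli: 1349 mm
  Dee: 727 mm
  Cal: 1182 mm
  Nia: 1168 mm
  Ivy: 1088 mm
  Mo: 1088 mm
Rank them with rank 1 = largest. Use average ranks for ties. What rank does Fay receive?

Sorted (descending): 1431, 1349, 1182, 1168, 1117, 1088, 1088, 982, 727, 511, 456
The 2 values of 1088 occupy positions 6–7 → average rank (6+7)/2 = 6.5.
Fay has value 982 mm → rank 8.

8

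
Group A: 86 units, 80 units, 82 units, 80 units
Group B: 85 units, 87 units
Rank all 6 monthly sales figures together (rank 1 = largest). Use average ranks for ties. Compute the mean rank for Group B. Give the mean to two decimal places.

2.00

Sorted (descending): 87, 86, 85, 82, 80, 80
The 2 values of 80 occupy positions 5–6 → average rank (5+6)/2 = 5.5.
Group B values → pooled ranks: 85→3, 87→1
Mean rank = (3 + 1) / 2 = 2.00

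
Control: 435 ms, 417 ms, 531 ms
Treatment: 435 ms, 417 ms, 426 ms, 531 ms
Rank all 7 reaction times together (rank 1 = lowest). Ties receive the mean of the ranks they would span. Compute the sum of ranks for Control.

Sorted (ascending): 417, 417, 426, 435, 435, 531, 531
The 2 values of 417 occupy positions 1–2 → average rank (1+2)/2 = 1.5.
The 2 values of 435 occupy positions 4–5 → average rank (4+5)/2 = 4.5.
The 2 values of 531 occupy positions 6–7 → average rank (6+7)/2 = 6.5.
Control values → pooled ranks: 435→4.5, 417→1.5, 531→6.5
Rank sum = 4.5 + 1.5 + 6.5 = 12.5

12.5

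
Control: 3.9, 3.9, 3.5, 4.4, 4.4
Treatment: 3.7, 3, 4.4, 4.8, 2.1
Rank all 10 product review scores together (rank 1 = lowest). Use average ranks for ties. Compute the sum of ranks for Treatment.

Sorted (ascending): 2.1, 3, 3.5, 3.7, 3.9, 3.9, 4.4, 4.4, 4.4, 4.8
The 2 values of 3.9 occupy positions 5–6 → average rank (5+6)/2 = 5.5.
The 3 values of 4.4 occupy positions 7–9 → average rank 8.
Treatment values → pooled ranks: 3.7→4, 3→2, 4.4→8, 4.8→10, 2.1→1
Rank sum = 4 + 2 + 8 + 10 + 1 = 25

25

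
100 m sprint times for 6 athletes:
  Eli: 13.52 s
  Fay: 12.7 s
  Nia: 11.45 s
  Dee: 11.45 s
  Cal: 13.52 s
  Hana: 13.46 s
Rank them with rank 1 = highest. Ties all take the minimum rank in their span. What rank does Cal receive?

1

Sorted (descending): 13.52, 13.52, 13.46, 12.7, 11.45, 11.45
The 2 values of 13.52 occupy positions 1–2 → each gets rank 1.
The 2 values of 11.45 occupy positions 5–6 → each gets rank 5.
Cal has value 13.52 s → rank 1.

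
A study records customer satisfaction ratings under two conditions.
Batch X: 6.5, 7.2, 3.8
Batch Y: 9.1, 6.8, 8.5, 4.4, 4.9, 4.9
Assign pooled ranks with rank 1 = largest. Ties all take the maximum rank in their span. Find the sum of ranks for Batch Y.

29

Sorted (descending): 9.1, 8.5, 7.2, 6.8, 6.5, 4.9, 4.9, 4.4, 3.8
The 2 values of 4.9 occupy positions 6–7 → each gets rank 7.
Batch Y values → pooled ranks: 9.1→1, 6.8→4, 8.5→2, 4.4→8, 4.9→7, 4.9→7
Rank sum = 1 + 4 + 2 + 8 + 7 + 7 = 29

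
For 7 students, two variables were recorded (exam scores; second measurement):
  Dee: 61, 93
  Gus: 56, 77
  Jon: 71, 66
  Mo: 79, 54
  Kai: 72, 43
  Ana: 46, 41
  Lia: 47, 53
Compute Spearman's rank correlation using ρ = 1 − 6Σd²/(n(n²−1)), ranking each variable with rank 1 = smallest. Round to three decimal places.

Ranks of variable 1: 4, 3, 5, 7, 6, 1, 2
Ranks of variable 2: 7, 6, 5, 4, 2, 1, 3
d = r₁ − r₂: -3, -3, 0, 3, 4, 0, -1
d²: 9, 9, 0, 9, 16, 0, 1; Σd² = 44
ρ = 1 − 6·44/(7·48) = 1 − 264/336 = 0.214

0.214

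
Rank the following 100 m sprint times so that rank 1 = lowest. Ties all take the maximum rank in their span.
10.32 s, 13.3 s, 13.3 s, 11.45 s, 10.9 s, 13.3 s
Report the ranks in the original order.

1, 6, 6, 3, 2, 6

Sorted (ascending): 10.32, 10.9, 11.45, 13.3, 13.3, 13.3
The 3 values of 13.3 occupy positions 4–6 → each gets rank 6.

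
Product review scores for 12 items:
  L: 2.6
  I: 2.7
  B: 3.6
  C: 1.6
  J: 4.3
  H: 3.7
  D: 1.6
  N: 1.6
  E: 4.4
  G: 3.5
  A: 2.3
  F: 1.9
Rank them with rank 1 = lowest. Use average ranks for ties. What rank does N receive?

2

Sorted (ascending): 1.6, 1.6, 1.6, 1.9, 2.3, 2.6, 2.7, 3.5, 3.6, 3.7, 4.3, 4.4
The 3 values of 1.6 occupy positions 1–3 → average rank 2.
N has value 1.6 → rank 2.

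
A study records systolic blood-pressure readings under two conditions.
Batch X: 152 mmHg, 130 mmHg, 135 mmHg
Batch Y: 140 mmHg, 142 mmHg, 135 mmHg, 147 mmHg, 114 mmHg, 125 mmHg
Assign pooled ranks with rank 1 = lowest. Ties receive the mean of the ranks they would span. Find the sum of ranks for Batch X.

Sorted (ascending): 114, 125, 130, 135, 135, 140, 142, 147, 152
The 2 values of 135 occupy positions 4–5 → average rank (4+5)/2 = 4.5.
Batch X values → pooled ranks: 152→9, 130→3, 135→4.5
Rank sum = 9 + 3 + 4.5 = 16.5

16.5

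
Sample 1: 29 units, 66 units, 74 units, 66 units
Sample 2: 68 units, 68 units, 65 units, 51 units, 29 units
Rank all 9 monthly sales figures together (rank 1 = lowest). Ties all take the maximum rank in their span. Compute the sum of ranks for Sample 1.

23

Sorted (ascending): 29, 29, 51, 65, 66, 66, 68, 68, 74
The 2 values of 29 occupy positions 1–2 → each gets rank 2.
The 2 values of 66 occupy positions 5–6 → each gets rank 6.
The 2 values of 68 occupy positions 7–8 → each gets rank 8.
Sample 1 values → pooled ranks: 29→2, 66→6, 74→9, 66→6
Rank sum = 2 + 6 + 9 + 6 = 23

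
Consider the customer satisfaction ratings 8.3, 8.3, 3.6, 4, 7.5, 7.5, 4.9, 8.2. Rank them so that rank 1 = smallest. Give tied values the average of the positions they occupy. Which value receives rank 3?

Sorted (ascending): 3.6, 4, 4.9, 7.5, 7.5, 8.2, 8.3, 8.3
The 2 values of 7.5 occupy positions 4–5 → average rank (4+5)/2 = 4.5.
The 2 values of 8.3 occupy positions 7–8 → average rank (7+8)/2 = 7.5.
Rank 3 → value 4.9.

4.9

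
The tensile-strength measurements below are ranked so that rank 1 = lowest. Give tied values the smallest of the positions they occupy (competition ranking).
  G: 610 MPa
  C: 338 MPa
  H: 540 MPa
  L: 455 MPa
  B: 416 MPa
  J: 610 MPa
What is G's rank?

Sorted (ascending): 338, 416, 455, 540, 610, 610
The 2 values of 610 occupy positions 5–6 → each gets rank 5.
G has value 610 MPa → rank 5.

5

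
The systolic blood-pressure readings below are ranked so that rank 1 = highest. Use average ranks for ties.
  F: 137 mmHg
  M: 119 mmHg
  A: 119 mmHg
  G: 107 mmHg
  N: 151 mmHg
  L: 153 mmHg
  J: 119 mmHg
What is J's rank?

5

Sorted (descending): 153, 151, 137, 119, 119, 119, 107
The 3 values of 119 occupy positions 4–6 → average rank 5.
J has value 119 mmHg → rank 5.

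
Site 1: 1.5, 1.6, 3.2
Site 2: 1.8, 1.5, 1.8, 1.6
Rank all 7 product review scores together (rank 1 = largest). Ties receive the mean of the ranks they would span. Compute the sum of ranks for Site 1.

Sorted (descending): 3.2, 1.8, 1.8, 1.6, 1.6, 1.5, 1.5
The 2 values of 1.8 occupy positions 2–3 → average rank (2+3)/2 = 2.5.
The 2 values of 1.6 occupy positions 4–5 → average rank (4+5)/2 = 4.5.
The 2 values of 1.5 occupy positions 6–7 → average rank (6+7)/2 = 6.5.
Site 1 values → pooled ranks: 1.5→6.5, 1.6→4.5, 3.2→1
Rank sum = 6.5 + 4.5 + 1 = 12

12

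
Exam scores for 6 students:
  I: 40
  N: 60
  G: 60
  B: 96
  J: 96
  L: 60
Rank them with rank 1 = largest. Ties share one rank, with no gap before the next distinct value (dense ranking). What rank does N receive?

2

Sorted (descending): 96, 96, 60, 60, 60, 40
The 2 values of 96 share dense rank 1.
The 3 values of 60 share dense rank 2.
Remaining distinct values take the next consecutive integers.
N has value 60 → rank 2.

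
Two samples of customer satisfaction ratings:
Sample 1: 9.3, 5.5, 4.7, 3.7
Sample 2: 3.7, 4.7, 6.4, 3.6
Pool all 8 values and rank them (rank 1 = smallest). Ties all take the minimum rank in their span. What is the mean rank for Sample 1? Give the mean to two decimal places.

5.00

Sorted (ascending): 3.6, 3.7, 3.7, 4.7, 4.7, 5.5, 6.4, 9.3
The 2 values of 3.7 occupy positions 2–3 → each gets rank 2.
The 2 values of 4.7 occupy positions 4–5 → each gets rank 4.
Sample 1 values → pooled ranks: 9.3→8, 5.5→6, 4.7→4, 3.7→2
Mean rank = (8 + 6 + 4 + 2) / 4 = 5.00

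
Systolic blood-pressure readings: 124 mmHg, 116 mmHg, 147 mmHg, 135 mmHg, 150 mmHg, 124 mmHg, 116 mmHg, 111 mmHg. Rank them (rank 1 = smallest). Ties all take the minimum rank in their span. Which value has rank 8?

Sorted (ascending): 111, 116, 116, 124, 124, 135, 147, 150
The 2 values of 116 occupy positions 2–3 → each gets rank 2.
The 2 values of 124 occupy positions 4–5 → each gets rank 4.
Rank 8 → value 150.

150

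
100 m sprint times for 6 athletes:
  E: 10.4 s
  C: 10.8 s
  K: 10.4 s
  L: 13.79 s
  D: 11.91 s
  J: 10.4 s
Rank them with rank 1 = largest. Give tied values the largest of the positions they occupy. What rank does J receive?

6

Sorted (descending): 13.79, 11.91, 10.8, 10.4, 10.4, 10.4
The 3 values of 10.4 occupy positions 4–6 → each gets rank 6.
J has value 10.4 s → rank 6.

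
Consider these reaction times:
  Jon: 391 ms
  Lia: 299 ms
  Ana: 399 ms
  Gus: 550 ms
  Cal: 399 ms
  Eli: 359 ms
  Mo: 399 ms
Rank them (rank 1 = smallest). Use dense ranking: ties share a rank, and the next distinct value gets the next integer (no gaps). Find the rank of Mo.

Sorted (ascending): 299, 359, 391, 399, 399, 399, 550
The 3 values of 399 share dense rank 4.
Remaining distinct values take the next consecutive integers.
Mo has value 399 ms → rank 4.

4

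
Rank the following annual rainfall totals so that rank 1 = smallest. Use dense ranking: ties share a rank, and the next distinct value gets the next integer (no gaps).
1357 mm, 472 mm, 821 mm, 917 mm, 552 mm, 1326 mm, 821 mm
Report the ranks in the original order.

6, 1, 3, 4, 2, 5, 3

Sorted (ascending): 472, 552, 821, 821, 917, 1326, 1357
The 2 values of 821 share dense rank 3.
Remaining distinct values take the next consecutive integers.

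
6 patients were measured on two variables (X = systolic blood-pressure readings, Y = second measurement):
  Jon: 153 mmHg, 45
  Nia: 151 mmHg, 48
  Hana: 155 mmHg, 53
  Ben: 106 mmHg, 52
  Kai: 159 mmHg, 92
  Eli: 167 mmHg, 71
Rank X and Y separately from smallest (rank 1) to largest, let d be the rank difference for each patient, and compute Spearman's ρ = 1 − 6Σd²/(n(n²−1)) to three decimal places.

0.714

Ranks of variable 1: 3, 2, 4, 1, 5, 6
Ranks of variable 2: 1, 2, 4, 3, 6, 5
d = r₁ − r₂: 2, 0, 0, -2, -1, 1
d²: 4, 0, 0, 4, 1, 1; Σd² = 10
ρ = 1 − 6·10/(6·35) = 1 − 60/210 = 0.714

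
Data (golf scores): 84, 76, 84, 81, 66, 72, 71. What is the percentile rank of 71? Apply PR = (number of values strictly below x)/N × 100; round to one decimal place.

N = 7.
Strictly below 71: 1. Equal to 71: 1.
PR = 1/7 × 100 = 14.3

14.3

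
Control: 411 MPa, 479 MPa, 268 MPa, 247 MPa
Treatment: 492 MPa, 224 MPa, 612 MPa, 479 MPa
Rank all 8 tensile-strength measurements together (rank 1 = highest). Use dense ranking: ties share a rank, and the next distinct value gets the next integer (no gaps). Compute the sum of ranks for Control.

Sorted (descending): 612, 492, 479, 479, 411, 268, 247, 224
The 2 values of 479 share dense rank 3.
Remaining distinct values take the next consecutive integers.
Control values → pooled ranks: 411→4, 479→3, 268→5, 247→6
Rank sum = 4 + 3 + 5 + 6 = 18

18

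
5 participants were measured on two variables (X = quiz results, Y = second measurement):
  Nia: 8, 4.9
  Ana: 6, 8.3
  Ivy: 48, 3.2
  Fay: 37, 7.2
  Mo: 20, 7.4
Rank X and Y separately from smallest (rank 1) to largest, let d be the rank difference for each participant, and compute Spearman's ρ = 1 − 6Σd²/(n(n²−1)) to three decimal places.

-0.700

Ranks of variable 1: 2, 1, 5, 4, 3
Ranks of variable 2: 2, 5, 1, 3, 4
d = r₁ − r₂: 0, -4, 4, 1, -1
d²: 0, 16, 16, 1, 1; Σd² = 34
ρ = 1 − 6·34/(5·24) = 1 − 204/120 = -0.700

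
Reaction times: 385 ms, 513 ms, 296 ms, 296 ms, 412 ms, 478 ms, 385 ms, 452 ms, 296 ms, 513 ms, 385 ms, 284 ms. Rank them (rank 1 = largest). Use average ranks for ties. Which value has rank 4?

Sorted (descending): 513, 513, 478, 452, 412, 385, 385, 385, 296, 296, 296, 284
The 2 values of 513 occupy positions 1–2 → average rank (1+2)/2 = 1.5.
The 3 values of 385 occupy positions 6–8 → average rank 7.
The 3 values of 296 occupy positions 9–11 → average rank 10.
Rank 4 → value 452.

452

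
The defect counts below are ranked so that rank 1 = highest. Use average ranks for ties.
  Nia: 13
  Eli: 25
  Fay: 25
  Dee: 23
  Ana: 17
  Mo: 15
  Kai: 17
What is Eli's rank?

Sorted (descending): 25, 25, 23, 17, 17, 15, 13
The 2 values of 25 occupy positions 1–2 → average rank (1+2)/2 = 1.5.
The 2 values of 17 occupy positions 4–5 → average rank (4+5)/2 = 4.5.
Eli has value 25 → rank 1.5.

1.5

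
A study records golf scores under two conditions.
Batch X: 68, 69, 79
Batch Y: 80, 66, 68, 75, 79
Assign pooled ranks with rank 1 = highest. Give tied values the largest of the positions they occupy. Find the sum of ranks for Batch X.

15

Sorted (descending): 80, 79, 79, 75, 69, 68, 68, 66
The 2 values of 79 occupy positions 2–3 → each gets rank 3.
The 2 values of 68 occupy positions 6–7 → each gets rank 7.
Batch X values → pooled ranks: 68→7, 69→5, 79→3
Rank sum = 7 + 5 + 3 = 15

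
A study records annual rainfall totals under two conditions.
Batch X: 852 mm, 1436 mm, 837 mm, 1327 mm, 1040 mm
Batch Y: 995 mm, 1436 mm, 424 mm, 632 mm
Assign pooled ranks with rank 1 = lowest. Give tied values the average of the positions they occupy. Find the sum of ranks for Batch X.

Sorted (ascending): 424, 632, 837, 852, 995, 1040, 1327, 1436, 1436
The 2 values of 1436 occupy positions 8–9 → average rank (8+9)/2 = 8.5.
Batch X values → pooled ranks: 852→4, 1436→8.5, 837→3, 1327→7, 1040→6
Rank sum = 4 + 8.5 + 3 + 7 + 6 = 28.5

28.5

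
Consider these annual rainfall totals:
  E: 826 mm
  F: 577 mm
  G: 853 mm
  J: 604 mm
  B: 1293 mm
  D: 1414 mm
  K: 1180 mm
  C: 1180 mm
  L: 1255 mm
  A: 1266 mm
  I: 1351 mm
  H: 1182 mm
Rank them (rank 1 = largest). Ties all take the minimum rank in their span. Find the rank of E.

10

Sorted (descending): 1414, 1351, 1293, 1266, 1255, 1182, 1180, 1180, 853, 826, 604, 577
The 2 values of 1180 occupy positions 7–8 → each gets rank 7.
E has value 826 mm → rank 10.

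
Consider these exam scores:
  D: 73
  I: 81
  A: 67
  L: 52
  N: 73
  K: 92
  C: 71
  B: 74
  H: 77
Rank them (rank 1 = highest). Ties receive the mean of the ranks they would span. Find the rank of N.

Sorted (descending): 92, 81, 77, 74, 73, 73, 71, 67, 52
The 2 values of 73 occupy positions 5–6 → average rank (5+6)/2 = 5.5.
N has value 73 → rank 5.5.

5.5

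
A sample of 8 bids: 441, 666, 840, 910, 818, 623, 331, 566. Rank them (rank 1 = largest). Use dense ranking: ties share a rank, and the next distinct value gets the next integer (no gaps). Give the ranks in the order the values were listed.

7, 4, 2, 1, 3, 5, 8, 6

Sorted (descending): 910, 840, 818, 666, 623, 566, 441, 331
No ties — each value takes its position as its rank.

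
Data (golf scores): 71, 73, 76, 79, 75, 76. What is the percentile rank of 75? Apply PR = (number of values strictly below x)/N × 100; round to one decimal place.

N = 6.
Strictly below 75: 2. Equal to 75: 1.
PR = 2/6 × 100 = 33.3

33.3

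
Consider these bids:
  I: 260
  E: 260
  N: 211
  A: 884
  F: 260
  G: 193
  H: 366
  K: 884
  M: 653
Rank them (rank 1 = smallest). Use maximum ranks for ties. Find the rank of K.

Sorted (ascending): 193, 211, 260, 260, 260, 366, 653, 884, 884
The 3 values of 260 occupy positions 3–5 → each gets rank 5.
The 2 values of 884 occupy positions 8–9 → each gets rank 9.
K has value 884 → rank 9.

9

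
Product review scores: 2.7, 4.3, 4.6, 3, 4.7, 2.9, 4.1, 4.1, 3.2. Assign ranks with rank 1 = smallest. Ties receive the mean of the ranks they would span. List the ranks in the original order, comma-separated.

1, 7, 8, 3, 9, 2, 5.5, 5.5, 4

Sorted (ascending): 2.7, 2.9, 3, 3.2, 4.1, 4.1, 4.3, 4.6, 4.7
The 2 values of 4.1 occupy positions 5–6 → average rank (5+6)/2 = 5.5.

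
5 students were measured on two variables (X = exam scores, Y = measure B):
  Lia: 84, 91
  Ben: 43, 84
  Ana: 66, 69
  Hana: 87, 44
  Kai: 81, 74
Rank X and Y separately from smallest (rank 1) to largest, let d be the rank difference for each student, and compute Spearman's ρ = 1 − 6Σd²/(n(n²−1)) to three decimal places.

-0.300

Ranks of variable 1: 4, 1, 2, 5, 3
Ranks of variable 2: 5, 4, 2, 1, 3
d = r₁ − r₂: -1, -3, 0, 4, 0
d²: 1, 9, 0, 16, 0; Σd² = 26
ρ = 1 − 6·26/(5·24) = 1 − 156/120 = -0.300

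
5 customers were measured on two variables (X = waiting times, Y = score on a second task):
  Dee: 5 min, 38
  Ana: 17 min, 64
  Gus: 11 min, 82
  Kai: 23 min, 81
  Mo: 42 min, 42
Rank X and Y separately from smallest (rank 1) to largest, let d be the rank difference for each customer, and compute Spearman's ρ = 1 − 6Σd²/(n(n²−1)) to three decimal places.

0.100

Ranks of variable 1: 1, 3, 2, 4, 5
Ranks of variable 2: 1, 3, 5, 4, 2
d = r₁ − r₂: 0, 0, -3, 0, 3
d²: 0, 0, 9, 0, 9; Σd² = 18
ρ = 1 − 6·18/(5·24) = 1 − 108/120 = 0.100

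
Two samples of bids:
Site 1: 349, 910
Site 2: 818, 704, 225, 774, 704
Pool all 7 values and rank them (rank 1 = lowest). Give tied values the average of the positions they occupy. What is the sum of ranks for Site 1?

Sorted (ascending): 225, 349, 704, 704, 774, 818, 910
The 2 values of 704 occupy positions 3–4 → average rank (3+4)/2 = 3.5.
Site 1 values → pooled ranks: 349→2, 910→7
Rank sum = 2 + 7 = 9

9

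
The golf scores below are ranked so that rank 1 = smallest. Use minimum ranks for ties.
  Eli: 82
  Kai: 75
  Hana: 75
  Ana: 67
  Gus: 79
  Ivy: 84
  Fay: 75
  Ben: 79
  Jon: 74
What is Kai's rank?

Sorted (ascending): 67, 74, 75, 75, 75, 79, 79, 82, 84
The 3 values of 75 occupy positions 3–5 → each gets rank 3.
The 2 values of 79 occupy positions 6–7 → each gets rank 6.
Kai has value 75 → rank 3.

3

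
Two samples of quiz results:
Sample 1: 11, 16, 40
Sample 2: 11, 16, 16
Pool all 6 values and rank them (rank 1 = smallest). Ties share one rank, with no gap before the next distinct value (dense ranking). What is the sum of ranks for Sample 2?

Sorted (ascending): 11, 11, 16, 16, 16, 40
The 2 values of 11 share dense rank 1.
The 3 values of 16 share dense rank 2.
Remaining distinct values take the next consecutive integers.
Sample 2 values → pooled ranks: 11→1, 16→2, 16→2
Rank sum = 1 + 2 + 2 = 5

5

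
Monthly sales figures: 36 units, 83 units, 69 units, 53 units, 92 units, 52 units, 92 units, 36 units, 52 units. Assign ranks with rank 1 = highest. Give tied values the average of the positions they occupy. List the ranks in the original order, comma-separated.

Sorted (descending): 92, 92, 83, 69, 53, 52, 52, 36, 36
The 2 values of 92 occupy positions 1–2 → average rank (1+2)/2 = 1.5.
The 2 values of 52 occupy positions 6–7 → average rank (6+7)/2 = 6.5.
The 2 values of 36 occupy positions 8–9 → average rank (8+9)/2 = 8.5.

8.5, 3, 4, 5, 1.5, 6.5, 1.5, 8.5, 6.5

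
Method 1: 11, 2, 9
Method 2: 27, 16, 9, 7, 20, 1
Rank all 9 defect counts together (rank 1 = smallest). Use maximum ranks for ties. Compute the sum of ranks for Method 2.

33

Sorted (ascending): 1, 2, 7, 9, 9, 11, 16, 20, 27
The 2 values of 9 occupy positions 4–5 → each gets rank 5.
Method 2 values → pooled ranks: 27→9, 16→7, 9→5, 7→3, 20→8, 1→1
Rank sum = 9 + 7 + 5 + 3 + 8 + 1 = 33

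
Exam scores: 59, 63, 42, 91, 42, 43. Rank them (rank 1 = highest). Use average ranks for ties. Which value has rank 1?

Sorted (descending): 91, 63, 59, 43, 42, 42
The 2 values of 42 occupy positions 5–6 → average rank (5+6)/2 = 5.5.
Rank 1 → value 91.

91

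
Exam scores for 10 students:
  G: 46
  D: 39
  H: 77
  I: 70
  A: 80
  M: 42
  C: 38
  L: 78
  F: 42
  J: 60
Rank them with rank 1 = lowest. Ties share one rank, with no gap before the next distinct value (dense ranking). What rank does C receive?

1

Sorted (ascending): 38, 39, 42, 42, 46, 60, 70, 77, 78, 80
The 2 values of 42 share dense rank 3.
Remaining distinct values take the next consecutive integers.
C has value 38 → rank 1.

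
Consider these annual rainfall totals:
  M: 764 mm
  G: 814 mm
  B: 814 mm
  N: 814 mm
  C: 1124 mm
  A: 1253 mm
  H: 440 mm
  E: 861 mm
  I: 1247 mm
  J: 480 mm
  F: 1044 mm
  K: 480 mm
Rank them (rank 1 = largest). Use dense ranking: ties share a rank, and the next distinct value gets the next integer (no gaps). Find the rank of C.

3

Sorted (descending): 1253, 1247, 1124, 1044, 861, 814, 814, 814, 764, 480, 480, 440
The 3 values of 814 share dense rank 6.
The 2 values of 480 share dense rank 8.
Remaining distinct values take the next consecutive integers.
C has value 1124 mm → rank 3.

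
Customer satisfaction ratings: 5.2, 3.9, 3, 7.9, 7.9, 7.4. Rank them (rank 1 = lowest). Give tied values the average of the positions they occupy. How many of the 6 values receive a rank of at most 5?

Sorted (ascending): 3, 3.9, 5.2, 7.4, 7.9, 7.9
The 2 values of 7.9 occupy positions 5–6 → average rank (5+6)/2 = 5.5.
Ranks ≤ 5: {1, 2, 3, 4} → 4 values.

4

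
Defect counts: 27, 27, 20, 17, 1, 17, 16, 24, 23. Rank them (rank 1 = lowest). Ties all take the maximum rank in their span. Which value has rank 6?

Sorted (ascending): 1, 16, 17, 17, 20, 23, 24, 27, 27
The 2 values of 17 occupy positions 3–4 → each gets rank 4.
The 2 values of 27 occupy positions 8–9 → each gets rank 9.
Rank 6 → value 23.

23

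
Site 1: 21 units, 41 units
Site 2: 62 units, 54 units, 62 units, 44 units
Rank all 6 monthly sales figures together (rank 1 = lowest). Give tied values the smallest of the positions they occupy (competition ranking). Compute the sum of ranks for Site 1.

Sorted (ascending): 21, 41, 44, 54, 62, 62
The 2 values of 62 occupy positions 5–6 → each gets rank 5.
Site 1 values → pooled ranks: 21→1, 41→2
Rank sum = 1 + 2 = 3

3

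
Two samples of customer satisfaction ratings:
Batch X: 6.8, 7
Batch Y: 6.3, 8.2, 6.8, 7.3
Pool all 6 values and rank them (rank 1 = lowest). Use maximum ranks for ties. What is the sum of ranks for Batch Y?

15

Sorted (ascending): 6.3, 6.8, 6.8, 7, 7.3, 8.2
The 2 values of 6.8 occupy positions 2–3 → each gets rank 3.
Batch Y values → pooled ranks: 6.3→1, 8.2→6, 6.8→3, 7.3→5
Rank sum = 1 + 6 + 3 + 5 = 15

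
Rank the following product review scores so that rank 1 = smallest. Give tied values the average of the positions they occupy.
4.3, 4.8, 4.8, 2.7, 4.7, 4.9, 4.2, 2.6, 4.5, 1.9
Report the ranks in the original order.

5, 8.5, 8.5, 3, 7, 10, 4, 2, 6, 1

Sorted (ascending): 1.9, 2.6, 2.7, 4.2, 4.3, 4.5, 4.7, 4.8, 4.8, 4.9
The 2 values of 4.8 occupy positions 8–9 → average rank (8+9)/2 = 8.5.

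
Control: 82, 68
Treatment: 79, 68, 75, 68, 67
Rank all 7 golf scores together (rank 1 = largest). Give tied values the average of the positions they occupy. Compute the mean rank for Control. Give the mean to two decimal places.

Sorted (descending): 82, 79, 75, 68, 68, 68, 67
The 3 values of 68 occupy positions 4–6 → average rank 5.
Control values → pooled ranks: 82→1, 68→5
Mean rank = (1 + 5) / 2 = 3.00

3.00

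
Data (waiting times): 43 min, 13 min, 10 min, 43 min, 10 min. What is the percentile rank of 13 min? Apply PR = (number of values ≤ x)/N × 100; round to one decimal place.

N = 5.
Strictly below 13: 2. Equal to 13: 1.
PR = 3/5 × 100 = 60.0

60.0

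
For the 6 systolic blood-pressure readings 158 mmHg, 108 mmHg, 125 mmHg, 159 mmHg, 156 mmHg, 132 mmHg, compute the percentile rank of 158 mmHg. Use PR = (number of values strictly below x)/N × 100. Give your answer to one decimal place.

N = 6.
Strictly below 158: 4. Equal to 158: 1.
PR = 4/6 × 100 = 66.7

66.7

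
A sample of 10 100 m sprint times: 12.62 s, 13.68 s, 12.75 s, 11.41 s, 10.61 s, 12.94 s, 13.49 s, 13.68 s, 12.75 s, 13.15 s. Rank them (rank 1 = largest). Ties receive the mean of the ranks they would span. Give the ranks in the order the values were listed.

8, 1.5, 6.5, 9, 10, 5, 3, 1.5, 6.5, 4

Sorted (descending): 13.68, 13.68, 13.49, 13.15, 12.94, 12.75, 12.75, 12.62, 11.41, 10.61
The 2 values of 13.68 occupy positions 1–2 → average rank (1+2)/2 = 1.5.
The 2 values of 12.75 occupy positions 6–7 → average rank (6+7)/2 = 6.5.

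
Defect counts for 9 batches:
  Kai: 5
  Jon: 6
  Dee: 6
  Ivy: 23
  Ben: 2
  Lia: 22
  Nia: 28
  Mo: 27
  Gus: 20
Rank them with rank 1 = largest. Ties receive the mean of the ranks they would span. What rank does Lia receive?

Sorted (descending): 28, 27, 23, 22, 20, 6, 6, 5, 2
The 2 values of 6 occupy positions 6–7 → average rank (6+7)/2 = 6.5.
Lia has value 22 → rank 4.

4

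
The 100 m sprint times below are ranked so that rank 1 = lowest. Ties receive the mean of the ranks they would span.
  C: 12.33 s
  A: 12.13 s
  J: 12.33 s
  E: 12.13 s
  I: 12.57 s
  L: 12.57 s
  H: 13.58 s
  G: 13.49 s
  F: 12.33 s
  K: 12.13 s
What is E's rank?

Sorted (ascending): 12.13, 12.13, 12.13, 12.33, 12.33, 12.33, 12.57, 12.57, 13.49, 13.58
The 3 values of 12.13 occupy positions 1–3 → average rank 2.
The 3 values of 12.33 occupy positions 4–6 → average rank 5.
The 2 values of 12.57 occupy positions 7–8 → average rank (7+8)/2 = 7.5.
E has value 12.13 s → rank 2.

2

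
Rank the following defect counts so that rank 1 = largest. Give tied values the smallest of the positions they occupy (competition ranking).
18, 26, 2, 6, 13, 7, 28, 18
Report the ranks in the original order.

Sorted (descending): 28, 26, 18, 18, 13, 7, 6, 2
The 2 values of 18 occupy positions 3–4 → each gets rank 3.

3, 2, 8, 7, 5, 6, 1, 3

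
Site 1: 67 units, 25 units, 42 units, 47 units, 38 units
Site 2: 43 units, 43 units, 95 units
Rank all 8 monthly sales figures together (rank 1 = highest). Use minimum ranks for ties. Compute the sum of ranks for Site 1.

26

Sorted (descending): 95, 67, 47, 43, 43, 42, 38, 25
The 2 values of 43 occupy positions 4–5 → each gets rank 4.
Site 1 values → pooled ranks: 67→2, 25→8, 42→6, 47→3, 38→7
Rank sum = 2 + 8 + 6 + 3 + 7 = 26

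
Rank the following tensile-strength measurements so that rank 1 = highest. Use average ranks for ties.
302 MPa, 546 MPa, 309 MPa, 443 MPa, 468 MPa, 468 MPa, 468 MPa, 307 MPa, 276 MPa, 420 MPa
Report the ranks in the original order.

9, 1, 7, 5, 3, 3, 3, 8, 10, 6

Sorted (descending): 546, 468, 468, 468, 443, 420, 309, 307, 302, 276
The 3 values of 468 occupy positions 2–4 → average rank 3.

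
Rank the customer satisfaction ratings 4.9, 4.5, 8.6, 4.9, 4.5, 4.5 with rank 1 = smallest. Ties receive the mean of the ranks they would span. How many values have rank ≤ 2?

Sorted (ascending): 4.5, 4.5, 4.5, 4.9, 4.9, 8.6
The 3 values of 4.5 occupy positions 1–3 → average rank 2.
The 2 values of 4.9 occupy positions 4–5 → average rank (4+5)/2 = 4.5.
Ranks ≤ 2: {2, 2, 2} → 3 values.

3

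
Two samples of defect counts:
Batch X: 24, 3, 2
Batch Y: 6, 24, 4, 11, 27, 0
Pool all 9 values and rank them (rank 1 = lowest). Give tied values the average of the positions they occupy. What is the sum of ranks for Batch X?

Sorted (ascending): 0, 2, 3, 4, 6, 11, 24, 24, 27
The 2 values of 24 occupy positions 7–8 → average rank (7+8)/2 = 7.5.
Batch X values → pooled ranks: 24→7.5, 3→3, 2→2
Rank sum = 7.5 + 3 + 2 = 12.5

12.5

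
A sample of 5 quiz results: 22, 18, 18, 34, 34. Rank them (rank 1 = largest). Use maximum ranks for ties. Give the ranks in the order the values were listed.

3, 5, 5, 2, 2

Sorted (descending): 34, 34, 22, 18, 18
The 2 values of 34 occupy positions 1–2 → each gets rank 2.
The 2 values of 18 occupy positions 4–5 → each gets rank 5.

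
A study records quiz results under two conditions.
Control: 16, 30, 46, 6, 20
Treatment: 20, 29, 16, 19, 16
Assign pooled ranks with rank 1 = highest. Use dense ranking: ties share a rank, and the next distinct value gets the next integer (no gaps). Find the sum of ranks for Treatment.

Sorted (descending): 46, 30, 29, 20, 20, 19, 16, 16, 16, 6
The 2 values of 20 share dense rank 4.
The 3 values of 16 share dense rank 6.
Remaining distinct values take the next consecutive integers.
Treatment values → pooled ranks: 20→4, 29→3, 16→6, 19→5, 16→6
Rank sum = 4 + 3 + 6 + 5 + 6 = 24

24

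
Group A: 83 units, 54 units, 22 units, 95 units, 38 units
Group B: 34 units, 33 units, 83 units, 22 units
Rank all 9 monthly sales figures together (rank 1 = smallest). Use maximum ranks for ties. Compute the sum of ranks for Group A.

30

Sorted (ascending): 22, 22, 33, 34, 38, 54, 83, 83, 95
The 2 values of 22 occupy positions 1–2 → each gets rank 2.
The 2 values of 83 occupy positions 7–8 → each gets rank 8.
Group A values → pooled ranks: 83→8, 54→6, 22→2, 95→9, 38→5
Rank sum = 8 + 6 + 2 + 9 + 5 = 30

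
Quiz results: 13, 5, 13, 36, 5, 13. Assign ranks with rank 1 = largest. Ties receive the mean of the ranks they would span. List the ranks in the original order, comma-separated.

Sorted (descending): 36, 13, 13, 13, 5, 5
The 3 values of 13 occupy positions 2–4 → average rank 3.
The 2 values of 5 occupy positions 5–6 → average rank (5+6)/2 = 5.5.

3, 5.5, 3, 1, 5.5, 3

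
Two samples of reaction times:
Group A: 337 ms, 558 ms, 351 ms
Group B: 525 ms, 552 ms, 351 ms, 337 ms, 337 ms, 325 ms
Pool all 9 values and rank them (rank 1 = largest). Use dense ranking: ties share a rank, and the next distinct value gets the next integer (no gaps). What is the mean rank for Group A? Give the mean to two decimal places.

3.33

Sorted (descending): 558, 552, 525, 351, 351, 337, 337, 337, 325
The 2 values of 351 share dense rank 4.
The 3 values of 337 share dense rank 5.
Remaining distinct values take the next consecutive integers.
Group A values → pooled ranks: 337→5, 558→1, 351→4
Mean rank = (5 + 1 + 4) / 3 = 3.33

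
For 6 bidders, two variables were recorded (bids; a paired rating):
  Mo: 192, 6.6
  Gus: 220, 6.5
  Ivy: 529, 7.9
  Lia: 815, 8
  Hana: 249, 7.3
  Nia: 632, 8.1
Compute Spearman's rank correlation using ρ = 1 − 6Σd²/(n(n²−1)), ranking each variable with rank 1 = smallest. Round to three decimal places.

0.886

Ranks of variable 1: 1, 2, 4, 6, 3, 5
Ranks of variable 2: 2, 1, 4, 5, 3, 6
d = r₁ − r₂: -1, 1, 0, 1, 0, -1
d²: 1, 1, 0, 1, 0, 1; Σd² = 4
ρ = 1 − 6·4/(6·35) = 1 − 24/210 = 0.886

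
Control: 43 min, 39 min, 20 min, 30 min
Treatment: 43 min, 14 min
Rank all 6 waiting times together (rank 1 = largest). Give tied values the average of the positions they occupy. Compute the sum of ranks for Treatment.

Sorted (descending): 43, 43, 39, 30, 20, 14
The 2 values of 43 occupy positions 1–2 → average rank (1+2)/2 = 1.5.
Treatment values → pooled ranks: 43→1.5, 14→6
Rank sum = 1.5 + 6 = 7.5

7.5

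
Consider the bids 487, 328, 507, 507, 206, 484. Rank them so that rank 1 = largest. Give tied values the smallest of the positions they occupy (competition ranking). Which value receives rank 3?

487

Sorted (descending): 507, 507, 487, 484, 328, 206
The 2 values of 507 occupy positions 1–2 → each gets rank 1.
Rank 3 → value 487.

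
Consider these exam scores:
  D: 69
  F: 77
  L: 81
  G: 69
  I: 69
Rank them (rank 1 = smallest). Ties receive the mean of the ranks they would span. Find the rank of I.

Sorted (ascending): 69, 69, 69, 77, 81
The 3 values of 69 occupy positions 1–3 → average rank 2.
I has value 69 → rank 2.

2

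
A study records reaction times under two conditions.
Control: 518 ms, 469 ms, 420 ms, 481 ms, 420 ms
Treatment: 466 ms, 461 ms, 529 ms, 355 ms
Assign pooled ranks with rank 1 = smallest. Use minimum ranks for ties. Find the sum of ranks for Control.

Sorted (ascending): 355, 420, 420, 461, 466, 469, 481, 518, 529
The 2 values of 420 occupy positions 2–3 → each gets rank 2.
Control values → pooled ranks: 518→8, 469→6, 420→2, 481→7, 420→2
Rank sum = 8 + 6 + 2 + 7 + 2 = 25

25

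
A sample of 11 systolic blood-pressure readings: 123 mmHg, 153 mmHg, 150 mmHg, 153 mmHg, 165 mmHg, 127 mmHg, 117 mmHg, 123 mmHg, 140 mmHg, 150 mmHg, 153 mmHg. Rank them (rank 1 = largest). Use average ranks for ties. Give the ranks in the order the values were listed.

9.5, 3, 5.5, 3, 1, 8, 11, 9.5, 7, 5.5, 3

Sorted (descending): 165, 153, 153, 153, 150, 150, 140, 127, 123, 123, 117
The 3 values of 153 occupy positions 2–4 → average rank 3.
The 2 values of 150 occupy positions 5–6 → average rank (5+6)/2 = 5.5.
The 2 values of 123 occupy positions 9–10 → average rank (9+10)/2 = 9.5.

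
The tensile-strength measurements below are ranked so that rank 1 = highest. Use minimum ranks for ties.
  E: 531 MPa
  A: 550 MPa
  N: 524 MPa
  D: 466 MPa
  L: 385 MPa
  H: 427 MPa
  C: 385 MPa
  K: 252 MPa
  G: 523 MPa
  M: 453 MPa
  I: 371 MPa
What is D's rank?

5

Sorted (descending): 550, 531, 524, 523, 466, 453, 427, 385, 385, 371, 252
The 2 values of 385 occupy positions 8–9 → each gets rank 8.
D has value 466 MPa → rank 5.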